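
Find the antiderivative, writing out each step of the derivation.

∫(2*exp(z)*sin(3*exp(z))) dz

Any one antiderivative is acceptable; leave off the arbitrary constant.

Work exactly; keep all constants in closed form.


Step 1. Substitute u = exp(z), turning ∫(2*exp(z)*sin(3*exp(z))) dz into ∫(2*sin(3*u)) du: now ∫(2*sin(3*u)) du.
Step 2. Evaluate the standard form: now -2*cos(3*u)/3.
Step 3. Substitute back u = exp(z): now -2*cos(3*exp(z))/3.
Answer: -2*cos(3*exp(z))/3.


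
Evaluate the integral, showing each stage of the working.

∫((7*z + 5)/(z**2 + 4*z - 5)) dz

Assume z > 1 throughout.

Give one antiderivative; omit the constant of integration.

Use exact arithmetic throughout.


Step 1. Decompose ∫((7*z + 5)/(z**2 + 4*z - 5)) dz by partial fractions, (7*z + 5)/(z**2 + 4*z - 5) = 5/(z + 5) + 2/(z - 1): now ∫(2/(z - 1)) dz + ∫(5/(z + 5)) dz.
Step 2. Evaluate the standard form [assuming z > -5]: now 5*log(z + 5) + ∫(2/(z - 1)) dz.
Step 3. Evaluate the standard form [assuming z > 1]: now 2*log(z - 1) + 5*log(z + 5).
Answer: 2*log(z - 1) + 5*log(z + 5).


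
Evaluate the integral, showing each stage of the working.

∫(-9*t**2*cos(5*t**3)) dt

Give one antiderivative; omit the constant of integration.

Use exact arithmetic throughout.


Step 1. Substitute u = t**3, turning ∫(-9*t**2*cos(5*t**3)) dt into ∫(-3*cos(5*u)) du: now ∫(-3*cos(5*u)) du.
Step 2. Evaluate the standard form: now -3*sin(5*u)/5.
Step 3. Substitute back u = t**3: now -3*sin(5*t**3)/5.
Answer: -3*sin(5*t**3)/5.


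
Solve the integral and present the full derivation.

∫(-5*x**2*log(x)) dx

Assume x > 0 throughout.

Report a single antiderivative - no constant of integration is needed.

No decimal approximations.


Step 1. Integrate ∫(-5*x**2*log(x)) dx by parts with u = log(x), dv = (-5*x**2) dx, so v = -5*x**3/3 [assuming x > 0]: now -5*x**3*log(x)/3 + ∫(5*x**2/3) dx.
Step 2. Evaluate the standard form: now -5*x**3*log(x)/3 + 5*x**3/9.
Answer: -5*x**3*log(x)/3 + 5*x**3/9.


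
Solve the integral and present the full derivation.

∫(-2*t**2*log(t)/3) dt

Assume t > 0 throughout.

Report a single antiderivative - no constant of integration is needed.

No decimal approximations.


Step 1. Integrate ∫(-2*t**2*log(t)/3) dt by parts with u = log(t), dv = (-2*t**2/3) dt, so v = -2*t**3/9 [assuming t > 0]: now -2*t**3*log(t)/9 + ∫(2*t**2/9) dt.
Step 2. Evaluate the standard form: now -2*t**3*log(t)/9 + 2*t**3/27.
Answer: -2*t**3*log(t)/9 + 2*t**3/27.


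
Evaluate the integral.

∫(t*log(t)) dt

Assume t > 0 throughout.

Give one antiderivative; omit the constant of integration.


Answer: t**2*log(t)/2 - t**2/4.


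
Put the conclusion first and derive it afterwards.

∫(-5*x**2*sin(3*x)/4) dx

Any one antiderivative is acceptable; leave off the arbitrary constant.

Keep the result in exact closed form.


The answer is 5*x**2*cos(3*x)/12 - 5*x*sin(3*x)/18 - 5*cos(3*x)/54.
Step 1. Integrate ∫(-5*x**2*sin(3*x)/4) dx by parts with u = x**2, dv = (-5*sin(3*x)/4) dx, so v = 5*cos(3*x)/12: now 5*x**2*cos(3*x)/12 + ∫(-5*x*cos(3*x)/6) dx.
Step 2. Integrate ∫(-5*x*cos(3*x)/6) dx by parts with u = x, dv = (-5*cos(3*x)/6) dx, so v = -5*sin(3*x)/18: now 5*x**2*cos(3*x)/12 - 5*x*sin(3*x)/18 + ∫(5*sin(3*x)/18) dx.
Step 3. Evaluate the standard form: now 5*x**2*cos(3*x)/12 - 5*x*sin(3*x)/18 - 5*cos(3*x)/54.
Answer: 5*x**2*cos(3*x)/12 - 5*x*sin(3*x)/18 - 5*cos(3*x)/54.


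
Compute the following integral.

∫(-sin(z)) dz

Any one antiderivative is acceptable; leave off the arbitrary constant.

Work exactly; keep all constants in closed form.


Answer: cos(z).


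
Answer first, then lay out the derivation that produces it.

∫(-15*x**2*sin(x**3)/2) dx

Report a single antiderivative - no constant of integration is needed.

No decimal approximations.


The answer is 5*cos(x**3)/2.
Step 1. Substitute u = x**3, turning ∫(-15*x**2*sin(x**3)/2) dx into ∫(-5*sin(u)/2) du: now ∫(-5*sin(u)/2) du.
Step 2. Evaluate the standard form: now 5*cos(u)/2.
Step 3. Substitute back u = x**3: now 5*cos(x**3)/2.
Answer: 5*cos(x**3)/2.


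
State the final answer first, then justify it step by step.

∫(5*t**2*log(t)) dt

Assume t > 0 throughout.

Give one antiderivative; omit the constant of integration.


The answer is 5*t**3*log(t)/3 - 5*t**3/9.
Step 1. Integrate ∫(5*t**2*log(t)) dt by parts with u = log(t), dv = (5*t**2) dt, so v = 5*t**3/3 [assuming t > 0]: now 5*t**3*log(t)/3 + ∫(-5*t**2/3) dt.
Step 2. Evaluate the standard form: now 5*t**3*log(t)/3 - 5*t**3/9.
Answer: 5*t**3*log(t)/3 - 5*t**3/9.


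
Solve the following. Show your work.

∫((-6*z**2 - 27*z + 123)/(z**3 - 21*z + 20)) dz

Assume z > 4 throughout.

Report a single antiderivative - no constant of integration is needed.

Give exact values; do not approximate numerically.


Step 1. Decompose ∫((-6*z**2 - 27*z + 123)/(z**3 - 21*z + 20)) dz by partial fractions, (-6*z**2 - 27*z + 123)/(z**3 - 21*z + 20) = 2/(z + 5) - 5/(z - 1) - 3/(z - 4): now ∫(-3/(z - 4)) dz + ∫(-5/(z - 1)) dz + ∫(2/(z + 5)) dz.
Step 2. Evaluate the standard form [assuming z > 1]: now -5*log(z - 1) + ∫(-3/(z - 4)) dz + ∫(2/(z + 5)) dz.
Step 3. Evaluate the standard form [assuming z > 4]: now -3*log(z - 4) - 5*log(z - 1) + ∫(2/(z + 5)) dz.
Step 4. Evaluate the standard form [assuming z > -5]: now -3*log(z - 4) - 5*log(z - 1) + 2*log(z + 5).
Answer: -3*log(z - 4) - 5*log(z - 1) + 2*log(z + 5).


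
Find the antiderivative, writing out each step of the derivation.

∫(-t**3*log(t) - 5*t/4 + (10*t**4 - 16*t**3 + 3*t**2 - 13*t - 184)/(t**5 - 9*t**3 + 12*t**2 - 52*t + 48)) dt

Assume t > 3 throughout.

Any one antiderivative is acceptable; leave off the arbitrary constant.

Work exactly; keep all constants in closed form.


Step 1. Rewrite: now ∫(-5*t/4) dt + ∫(-t**3*log(t)) dt + ∫((10*t**4 - 16*t**3 + 3*t**2 - 13*t - 184)/(t**5 - 9*t**3 + 12*t**2 - 52*t + 48)) dt.
Step 2. Integrate ∫(-t**3*log(t)) dt by parts with u = log(t), dv = (-t**3) dt, so v = -t**4/4 [assuming t > 0]: now -t**4*log(t)/4 + ∫(-5*t/4) dt + ∫(t**3/4) dt + ∫((10*t**4 - 16*t**3 + 3*t**2 - 13*t - 184)/(t**5 - 9*t**3 + 12*t**2 - 52*t + 48)) dt.
Step 3. Evaluate the standard form: now -t**4*log(t)/4 + t**4/16 + ∫(-5*t/4) dt + ∫((10*t**4 - 16*t**3 + 3*t**2 - 13*t - 184)/(t**5 - 9*t**3 + 12*t**2 - 52*t + 48)) dt.
Step 4. Evaluate the standard form: now -t**4*log(t)/4 + t**4/16 - 5*t**2/8 + ∫((10*t**4 - 16*t**3 + 3*t**2 - 13*t - 184)/(t**5 - 9*t**3 + 12*t**2 - 52*t + 48)) dt.
Step 5. Decompose ∫((10*t**4 - 16*t**3 + 3*t**2 - 13*t - 184)/(t**5 - 9*t**3 + 12*t**2 - 52*t + 48)) dt by partial fractions, (10*t**4 - 16*t**3 + 3*t**2 - 13*t - 184)/(t**5 - 9*t**3 + 12*t**2 - 52*t + 48) = -3/(t**2 + 4) + 5/(t + 4) + 4/(t - 1) + 1/(t - 3): now -t**4*log(t)/4 + t**4/16 - 5*t**2/8 + ∫(1/(t - 3)) dt + ∫(4/(t - 1)) dt + ∫(5/(t + 4)) dt + ∫(-3/(t**2 + 4)) dt.
Step 6. Evaluate the standard form [assuming t > -4]: now -t**4*log(t)/4 + t**4/16 - 5*t**2/8 + 5*log(t + 4) + ∫(1/(t - 3)) dt + ∫(4/(t - 1)) dt + ∫(-3/(t**2 + 4)) dt.
Step 7. Evaluate the standard form [assuming t > 1]: now -t**4*log(t)/4 + t**4/16 - 5*t**2/8 + 4*log(t - 1) + 5*log(t + 4) + ∫(1/(t - 3)) dt + ∫(-3/(t**2 + 4)) dt.
Step 8. Evaluate the standard form [assuming t > 3]: now -t**4*log(t)/4 + t**4/16 - 5*t**2/8 + log(t - 3) + 4*log(t - 1) + 5*log(t + 4) + ∫(-3/(t**2 + 4)) dt.
Step 9. Evaluate the standard form: now -t**4*log(t)/4 + t**4/16 - 5*t**2/8 + log(t - 3) + 4*log(t - 1) + 5*log(t + 4) - 3*atan(t/2)/2.
Answer: -t**4*log(t)/4 + t**4/16 - 5*t**2/8 + log(t - 3) + 4*log(t - 1) + 5*log(t + 4) - 3*atan(t/2)/2.


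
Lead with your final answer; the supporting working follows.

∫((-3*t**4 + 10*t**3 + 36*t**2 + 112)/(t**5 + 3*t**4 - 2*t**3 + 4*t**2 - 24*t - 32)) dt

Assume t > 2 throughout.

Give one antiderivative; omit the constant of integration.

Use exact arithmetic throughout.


The answer is 2*log(t - 2) - 3*log(t + 1) - 2*log(t + 4) + 2*atan(t/2).
Step 1. Decompose ∫((-3*t**4 + 10*t**3 + 36*t**2 + 112)/(t**5 + 3*t**4 - 2*t**3 + 4*t**2 - 24*t - 32)) dt by partial fractions, (-3*t**4 + 10*t**3 + 36*t**2 + 112)/(t**5 + 3*t**4 - 2*t**3 + 4*t**2 - 24*t - 32) = 4/(t**2 + 4) - 2/(t + 4) - 3/(t + 1) + 2/(t - 2): now ∫(2/(t - 2)) dt + ∫(-3/(t + 1)) dt + ∫(-2/(t + 4)) dt + ∫(4/(t**2 + 4)) dt.
Step 2. Evaluate the standard form [assuming t > -1]: now -3*log(t + 1) + ∫(2/(t - 2)) dt + ∫(-2/(t + 4)) dt + ∫(4/(t**2 + 4)) dt.
Step 3. Evaluate the standard form [assuming t > 2]: now 2*log(t - 2) - 3*log(t + 1) + ∫(-2/(t + 4)) dt + ∫(4/(t**2 + 4)) dt.
Step 4. Evaluate the standard form [assuming t > -4]: now 2*log(t - 2) - 3*log(t + 1) - 2*log(t + 4) + ∫(4/(t**2 + 4)) dt.
Step 5. Evaluate the standard form: now 2*log(t - 2) - 3*log(t + 1) - 2*log(t + 4) + 2*atan(t/2).
Answer: 2*log(t - 2) - 3*log(t + 1) - 2*log(t + 4) + 2*atan(t/2).


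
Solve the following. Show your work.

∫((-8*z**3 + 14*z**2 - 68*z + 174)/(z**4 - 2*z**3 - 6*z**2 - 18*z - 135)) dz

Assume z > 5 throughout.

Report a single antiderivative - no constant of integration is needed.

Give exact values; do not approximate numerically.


Step 1. Decompose ∫((-8*z**3 + 14*z**2 - 68*z + 174)/(z**4 - 2*z**3 - 6*z**2 - 18*z - 135)) dz by partial fractions, (-8*z**3 + 14*z**2 - 68*z + 174)/(z**4 - 2*z**3 - 6*z**2 - 18*z - 135) = -2/(z**2 + 9) - 5/(z + 3) - 3/(z - 5): now ∫(-3/(z - 5)) dz + ∫(-5/(z + 3)) dz + ∫(-2/(z**2 + 9)) dz.
Step 2. Evaluate the standard form [assuming z > 5]: now -3*log(z - 5) + ∫(-5/(z + 3)) dz + ∫(-2/(z**2 + 9)) dz.
Step 3. Evaluate the standard form [assuming z > -3]: now -3*log(z - 5) - 5*log(z + 3) + ∫(-2/(z**2 + 9)) dz.
Step 4. Evaluate the standard form: now -3*log(z - 5) - 5*log(z + 3) - 2*atan(z/3)/3.
Answer: -3*log(z - 5) - 5*log(z + 3) - 2*atan(z/3)/3.


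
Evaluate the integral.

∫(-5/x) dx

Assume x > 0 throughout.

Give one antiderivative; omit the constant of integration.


Answer: -5*log(x).


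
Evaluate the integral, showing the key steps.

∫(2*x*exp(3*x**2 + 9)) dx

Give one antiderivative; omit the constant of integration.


Step 1. Substitute u = x**2 + 3, turning ∫(2*x*exp(3*x**2 + 9)) dx into ∫(exp(3*u)) du: now ∫(exp(3*u)) du.
Step 2. Evaluate the standard form: now exp(3*u)/3.
Step 3. Substitute back u = x**2 + 3: now exp(3*x**2 + 9)/3.
Answer: exp(3*x**2 + 9)/3.


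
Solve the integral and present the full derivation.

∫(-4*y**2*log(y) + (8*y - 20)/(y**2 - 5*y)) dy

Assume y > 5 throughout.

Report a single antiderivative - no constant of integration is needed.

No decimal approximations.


Step 1. Rewrite: now ∫(-4*y**2*log(y)) dy + ∫((8*y - 20)/(y**2 - 5*y)) dy.
Step 2. Integrate ∫(-4*y**2*log(y)) dy by parts with u = log(y), dv = (-4*y**2) dy, so v = -4*y**3/3 [assuming y > 0]: now -4*y**3*log(y)/3 + ∫(4*y**2/3) dy + ∫((8*y - 20)/(y**2 - 5*y)) dy.
Step 3. Evaluate the standard form: now -4*y**3*log(y)/3 + 4*y**3/9 + ∫((8*y - 20)/(y**2 - 5*y)) dy.
Step 4. Decompose ∫((8*y - 20)/(y**2 - 5*y)) dy by partial fractions, (8*y - 20)/(y**2 - 5*y) = 4/(y - 5) + 4/y: now -4*y**3*log(y)/3 + 4*y**3/9 + ∫(4/y) dy + ∫(4/(y - 5)) dy.
Step 5. Evaluate the standard form [assuming y > 0]: now -4*y**3*log(y)/3 + 4*y**3/9 + 4*log(y) + ∫(4/(y - 5)) dy.
Step 6. Evaluate the standard form [assuming y > 5]: now -4*y**3*log(y)/3 + 4*y**3/9 + 4*log(y) + 4*log(y - 5).
Answer: -4*y**3*log(y)/3 + 4*y**3/9 + 4*log(y) + 4*log(y - 5).


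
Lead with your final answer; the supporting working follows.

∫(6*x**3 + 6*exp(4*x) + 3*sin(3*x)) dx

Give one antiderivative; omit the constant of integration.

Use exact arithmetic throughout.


The answer is 3*x**4/2 + 3*exp(4*x)/2 - cos(3*x).
Step 1. Rewrite: now ∫(6*x**3) dx + ∫(6*exp(4*x)) dx + ∫(3*sin(3*x)) dx.
Step 2. Evaluate the standard form: now -cos(3*x) + ∫(6*x**3) dx + ∫(6*exp(4*x)) dx.
Step 3. Evaluate the standard form: now 3*x**4/2 - cos(3*x) + ∫(6*exp(4*x)) dx.
Step 4. Evaluate the standard form: now 3*x**4/2 + 3*exp(4*x)/2 - cos(3*x).
Answer: 3*x**4/2 + 3*exp(4*x)/2 - cos(3*x).


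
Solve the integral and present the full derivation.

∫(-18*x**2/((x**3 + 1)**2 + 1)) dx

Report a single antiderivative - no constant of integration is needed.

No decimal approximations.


Step 1. Substitute u = x**3 + 1, turning ∫(-18*x**2/((x**3 + 1)**2 + 1)) dx into ∫(-6/(u**2 + 1)) du: now ∫(-6/(u**2 + 1)) du.
Step 2. Evaluate the standard form: now -6*atan(u).
Step 3. Substitute back u = x**3 + 1: now -6*atan(x**3 + 1).
Answer: -6*atan(x**3 + 1).


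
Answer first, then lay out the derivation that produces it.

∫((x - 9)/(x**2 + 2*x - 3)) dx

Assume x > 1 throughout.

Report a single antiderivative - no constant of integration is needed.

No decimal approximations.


The answer is -2*log(x - 1) + 3*log(x + 3).
Step 1. Decompose ∫((x - 9)/(x**2 + 2*x - 3)) dx by partial fractions, (x - 9)/(x**2 + 2*x - 3) = 3/(x + 3) - 2/(x - 1): now ∫(-2/(x - 1)) dx + ∫(3/(x + 3)) dx.
Step 2. Evaluate the standard form [assuming x > -3]: now 3*log(x + 3) + ∫(-2/(x - 1)) dx.
Step 3. Evaluate the standard form [assuming x > 1]: now -2*log(x - 1) + 3*log(x + 3).
Answer: -2*log(x - 1) + 3*log(x + 3).


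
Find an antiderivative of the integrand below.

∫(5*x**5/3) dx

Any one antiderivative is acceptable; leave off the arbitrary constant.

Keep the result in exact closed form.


Answer: 5*x**6/18.


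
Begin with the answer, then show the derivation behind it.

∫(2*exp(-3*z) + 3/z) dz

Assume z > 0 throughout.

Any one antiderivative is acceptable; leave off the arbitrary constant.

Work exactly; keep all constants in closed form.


The answer is 3*log(z) - 2*exp(-3*z)/3.
Step 1. Rewrite: now ∫(3/z) dz + ∫(2*exp(-3*z)) dz.
Step 2. Evaluate the standard form: now ∫(3/z) dz - 2*exp(-3*z)/3.
Step 3. Evaluate the standard form [assuming z > 0]: now 3*log(z) - 2*exp(-3*z)/3.
Answer: 3*log(z) - 2*exp(-3*z)/3.


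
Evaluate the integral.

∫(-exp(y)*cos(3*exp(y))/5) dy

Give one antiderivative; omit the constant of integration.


Answer: -sin(3*exp(y))/15.


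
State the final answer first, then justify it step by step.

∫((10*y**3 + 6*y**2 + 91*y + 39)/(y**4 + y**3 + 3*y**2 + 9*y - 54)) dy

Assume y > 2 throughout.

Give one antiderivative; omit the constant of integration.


The answer is 5*log(y - 2) + 5*log(y + 3) + atan(y/3)/3.
Step 1. Decompose ∫((10*y**3 + 6*y**2 + 91*y + 39)/(y**4 + y**3 + 3*y**2 + 9*y - 54)) dy by partial fractions, (10*y**3 + 6*y**2 + 91*y + 39)/(y**4 + y**3 + 3*y**2 + 9*y - 54) = 1/(y**2 + 9) + 5/(y + 3) + 5/(y - 2): now ∫(5/(y - 2)) dy + ∫(5/(y + 3)) dy + ∫(1/(y**2 + 9)) dy.
Step 2. Evaluate the standard form [assuming y > -3]: now 5*log(y + 3) + ∫(5/(y - 2)) dy + ∫(1/(y**2 + 9)) dy.
Step 3. Evaluate the standard form [assuming y > 2]: now 5*log(y - 2) + 5*log(y + 3) + ∫(1/(y**2 + 9)) dy.
Step 4. Evaluate the standard form: now 5*log(y - 2) + 5*log(y + 3) + atan(y/3)/3.
Answer: 5*log(y - 2) + 5*log(y + 3) + atan(y/3)/3.


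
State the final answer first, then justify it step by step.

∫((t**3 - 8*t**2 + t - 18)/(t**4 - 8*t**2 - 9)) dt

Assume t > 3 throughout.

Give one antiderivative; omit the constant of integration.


The answer is -log(t - 3) + 2*log(t + 3) + atan(t).
Step 1. Decompose ∫((t**3 - 8*t**2 + t - 18)/(t**4 - 8*t**2 - 9)) dt by partial fractions, (t**3 - 8*t**2 + t - 18)/(t**4 - 8*t**2 - 9) = 1/(t**2 + 1) + 2/(t + 3) - 1/(t - 3): now ∫(-1/(t - 3)) dt + ∫(2/(t + 3)) dt + ∫(1/(t**2 + 1)) dt.
Step 2. Evaluate the standard form [assuming t > -3]: now 2*log(t + 3) + ∫(-1/(t - 3)) dt + ∫(1/(t**2 + 1)) dt.
Step 3. Evaluate the standard form [assuming t > 3]: now -log(t - 3) + 2*log(t + 3) + ∫(1/(t**2 + 1)) dt.
Step 4. Evaluate the standard form: now -log(t - 3) + 2*log(t + 3) + atan(t).
Answer: -log(t - 3) + 2*log(t + 3) + atan(t).


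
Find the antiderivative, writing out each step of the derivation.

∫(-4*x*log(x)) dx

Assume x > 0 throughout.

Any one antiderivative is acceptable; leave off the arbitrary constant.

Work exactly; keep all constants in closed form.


Step 1. Integrate ∫(-4*x*log(x)) dx by parts with u = log(x), dv = (-4*x) dx, so v = -2*x**2 [assuming x > 0]: now -2*x**2*log(x) + ∫(2*x) dx.
Step 2. Evaluate the standard form: now -2*x**2*log(x) + x**2.
Answer: -2*x**2*log(x) + x**2.


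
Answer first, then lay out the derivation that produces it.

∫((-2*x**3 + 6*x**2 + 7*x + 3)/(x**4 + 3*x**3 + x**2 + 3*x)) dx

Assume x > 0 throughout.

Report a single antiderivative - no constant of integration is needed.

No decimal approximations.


The answer is log(x) - 3*log(x + 3) + 3*atan(x).
Step 1. Decompose ∫((-2*x**3 + 6*x**2 + 7*x + 3)/(x**4 + 3*x**3 + x**2 + 3*x)) dx by partial fractions, (-2*x**3 + 6*x**2 + 7*x + 3)/(x**4 + 3*x**3 + x**2 + 3*x) = 3/(x**2 + 1) - 3/(x + 3) + 1/x: now ∫(1/x) dx + ∫(-3/(x + 3)) dx + ∫(3/(x**2 + 1)) dx.
Step 2. Evaluate the standard form [assuming x > -3]: now -3*log(x + 3) + ∫(1/x) dx + ∫(3/(x**2 + 1)) dx.
Step 3. Evaluate the standard form [assuming x > 0]: now log(x) - 3*log(x + 3) + ∫(3/(x**2 + 1)) dx.
Step 4. Evaluate the standard form: now log(x) - 3*log(x + 3) + 3*atan(x).
Answer: log(x) - 3*log(x + 3) + 3*atan(x).


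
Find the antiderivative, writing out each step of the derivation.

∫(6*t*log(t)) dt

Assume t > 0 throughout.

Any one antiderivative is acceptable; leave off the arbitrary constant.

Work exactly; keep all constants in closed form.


Step 1. Integrate ∫(6*t*log(t)) dt by parts with u = log(t), dv = (6*t) dt, so v = 3*t**2 [assuming t > 0]: now 3*t**2*log(t) + ∫(-3*t) dt.
Step 2. Evaluate the standard form: now 3*t**2*log(t) - 3*t**2/2.
Answer: 3*t**2*log(t) - 3*t**2/2.


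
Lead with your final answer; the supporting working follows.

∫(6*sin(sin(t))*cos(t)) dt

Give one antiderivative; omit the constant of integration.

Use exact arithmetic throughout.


The answer is -6*cos(sin(t)).
Step 1. Substitute u = sin(t), turning ∫(6*sin(sin(t))*cos(t)) dt into ∫(6*sin(u)) du: now ∫(6*sin(u)) du.
Step 2. Evaluate the standard form: now -6*cos(u).
Step 3. Substitute back u = sin(t): now -6*cos(sin(t)).
Answer: -6*cos(sin(t)).


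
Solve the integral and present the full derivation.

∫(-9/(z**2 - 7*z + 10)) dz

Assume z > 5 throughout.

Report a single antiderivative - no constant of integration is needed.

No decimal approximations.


Step 1. Decompose ∫(-9/(z**2 - 7*z + 10)) dz by partial fractions, -9/(z**2 - 7*z + 10) = 3/(z - 2) - 3/(z - 5): now ∫(-3/(z - 5)) dz + ∫(3/(z - 2)) dz.
Step 2. Evaluate the standard form [assuming z > 5]: now -3*log(z - 5) + ∫(3/(z - 2)) dz.
Step 3. Evaluate the standard form [assuming z > 2]: now -3*log(z - 5) + 3*log(z - 2).
Answer: -3*log(z - 5) + 3*log(z - 2).


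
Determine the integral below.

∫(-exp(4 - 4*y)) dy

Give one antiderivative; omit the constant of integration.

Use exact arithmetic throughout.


Answer: exp(4 - 4*y)/4.


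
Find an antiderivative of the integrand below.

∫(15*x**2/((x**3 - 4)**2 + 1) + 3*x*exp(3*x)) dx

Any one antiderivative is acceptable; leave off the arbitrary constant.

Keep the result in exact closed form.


Answer: x*exp(3*x) - exp(3*x)/3 + 5*atan(x**3 - 4).


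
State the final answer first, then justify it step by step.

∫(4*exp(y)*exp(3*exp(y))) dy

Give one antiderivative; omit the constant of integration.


The answer is 4*exp(3*exp(y))/3.
Step 1. Substitute u = exp(y), turning ∫(4*exp(y)*exp(3*exp(y))) dy into ∫(4*exp(3*u)) du: now ∫(4*exp(3*u)) du.
Step 2. Evaluate the standard form: now 4*exp(3*u)/3.
Step 3. Substitute back u = exp(y): now 4*exp(3*exp(y))/3.
Answer: 4*exp(3*exp(y))/3.


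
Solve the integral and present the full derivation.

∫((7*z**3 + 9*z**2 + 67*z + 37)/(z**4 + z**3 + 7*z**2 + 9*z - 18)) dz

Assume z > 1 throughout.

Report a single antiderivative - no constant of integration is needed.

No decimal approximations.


Step 1. Decompose ∫((7*z**3 + 9*z**2 + 67*z + 37)/(z**4 + z**3 + 7*z**2 + 9*z - 18)) dz by partial fractions, (7*z**3 + 9*z**2 + 67*z + 37)/(z**4 + z**3 + 7*z**2 + 9*z - 18) = 4/(z**2 + 9) + 3/(z + 2) + 4/(z - 1): now ∫(4/(z - 1)) dz + ∫(3/(z + 2)) dz + ∫(4/(z**2 + 9)) dz.
Step 2. Evaluate the standard form [assuming z > -2]: now 3*log(z + 2) + ∫(4/(z - 1)) dz + ∫(4/(z**2 + 9)) dz.
Step 3. Evaluate the standard form [assuming z > 1]: now 4*log(z - 1) + 3*log(z + 2) + ∫(4/(z**2 + 9)) dz.
Step 4. Evaluate the standard form: now 4*log(z - 1) + 3*log(z + 2) + 4*atan(z/3)/3.
Answer: 4*log(z - 1) + 3*log(z + 2) + 4*atan(z/3)/3.


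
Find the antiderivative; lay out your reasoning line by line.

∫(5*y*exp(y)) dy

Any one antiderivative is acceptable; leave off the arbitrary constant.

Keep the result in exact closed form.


Step 1. Integrate ∫(5*y*exp(y)) dy by parts with u = y, dv = (5*exp(y)) dy, so v = 5*exp(y): now 5*y*exp(y) + ∫(-5*exp(y)) dy.
Step 2. Evaluate the standard form: now 5*y*exp(y) - 5*exp(y).
Answer: 5*y*exp(y) - 5*exp(y).


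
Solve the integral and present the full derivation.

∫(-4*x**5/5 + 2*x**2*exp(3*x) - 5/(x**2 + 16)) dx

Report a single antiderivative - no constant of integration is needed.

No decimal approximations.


Step 1. Rewrite: now ∫(-4*x**5/5) dx + ∫(2*x**2*exp(3*x)) dx + ∫(-5/(x**2 + 16)) dx.
Step 2. Integrate ∫(2*x**2*exp(3*x)) dx by parts with u = x**2, dv = (2*exp(3*x)) dx, so v = 2*exp(3*x)/3: now 2*x**2*exp(3*x)/3 + ∫(-4*x**5/5) dx + ∫(-4*x*exp(3*x)/3) dx + ∫(-5/(x**2 + 16)) dx.
Step 3. Integrate ∫(-4*x*exp(3*x)/3) dx by parts with u = x, dv = (-4*exp(3*x)/3) dx, so v = -4*exp(3*x)/9: now 2*x**2*exp(3*x)/3 - 4*x*exp(3*x)/9 + ∫(-4*x**5/5) dx + ∫(-5/(x**2 + 16)) dx + ∫(4*exp(3*x)/9) dx.
Step 4. Evaluate the standard form: now 2*x**2*exp(3*x)/3 - 4*x*exp(3*x)/9 + 4*exp(3*x)/27 + ∫(-4*x**5/5) dx + ∫(-5/(x**2 + 16)) dx.
Step 5. Evaluate the standard form: now -2*x**6/15 + 2*x**2*exp(3*x)/3 - 4*x*exp(3*x)/9 + 4*exp(3*x)/27 + ∫(-5/(x**2 + 16)) dx.
Step 6. Evaluate the standard form: now -2*x**6/15 + 2*x**2*exp(3*x)/3 - 4*x*exp(3*x)/9 + 4*exp(3*x)/27 - 5*atan(x/4)/4.
Answer: -2*x**6/15 + 2*x**2*exp(3*x)/3 - 4*x*exp(3*x)/9 + 4*exp(3*x)/27 - 5*atan(x/4)/4.


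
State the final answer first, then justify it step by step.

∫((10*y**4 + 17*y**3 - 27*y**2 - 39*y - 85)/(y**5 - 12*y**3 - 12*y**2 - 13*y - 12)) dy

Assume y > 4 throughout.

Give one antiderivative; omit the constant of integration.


The answer is 5*log(y - 4) + 4*log(y + 1) + log(y + 3) + 4*atan(y).
Step 1. Decompose ∫((10*y**4 + 17*y**3 - 27*y**2 - 39*y - 85)/(y**5 - 12*y**3 - 12*y**2 - 13*y - 12)) dy by partial fractions, (10*y**4 + 17*y**3 - 27*y**2 - 39*y - 85)/(y**5 - 12*y**3 - 12*y**2 - 13*y - 12) = 4/(y**2 + 1) + 1/(y + 3) + 4/(y + 1) + 5/(y - 4): now ∫(5/(y - 4)) dy + ∫(4/(y + 1)) dy + ∫(1/(y + 3)) dy + ∫(4/(y**2 + 1)) dy.
Step 2. Evaluate the standard form [assuming y > -1]: now 4*log(y + 1) + ∫(5/(y - 4)) dy + ∫(1/(y + 3)) dy + ∫(4/(y**2 + 1)) dy.
Step 3. Evaluate the standard form [assuming y > -3]: now 4*log(y + 1) + log(y + 3) + ∫(5/(y - 4)) dy + ∫(4/(y**2 + 1)) dy.
Step 4. Evaluate the standard form [assuming y > 4]: now 5*log(y - 4) + 4*log(y + 1) + log(y + 3) + ∫(4/(y**2 + 1)) dy.
Step 5. Evaluate the standard form: now 5*log(y - 4) + 4*log(y + 1) + log(y + 3) + 4*atan(y).
Answer: 5*log(y - 4) + 4*log(y + 1) + log(y + 3) + 4*atan(y).


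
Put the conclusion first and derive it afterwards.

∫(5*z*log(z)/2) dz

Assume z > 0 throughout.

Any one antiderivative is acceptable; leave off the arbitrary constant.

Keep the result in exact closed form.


The answer is 5*z**2*log(z)/4 - 5*z**2/8.
Step 1. Integrate ∫(5*z*log(z)/2) dz by parts with u = log(z), dv = (5*z/2) dz, so v = 5*z**2/4 [assuming z > 0]: now 5*z**2*log(z)/4 + ∫(-5*z/4) dz.
Step 2. Evaluate the standard form: now 5*z**2*log(z)/4 - 5*z**2/8.
Answer: 5*z**2*log(z)/4 - 5*z**2/8.


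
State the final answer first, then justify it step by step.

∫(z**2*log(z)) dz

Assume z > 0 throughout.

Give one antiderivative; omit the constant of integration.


The answer is z**3*log(z)/3 - z**3/9.
Step 1. Integrate ∫(z**2*log(z)) dz by parts with u = log(z), dv = (z**2) dz, so v = z**3/3 [assuming z > 0]: now z**3*log(z)/3 + ∫(-z**2/3) dz.
Step 2. Evaluate the standard form: now z**3*log(z)/3 - z**3/9.
Answer: z**3*log(z)/3 - z**3/9.


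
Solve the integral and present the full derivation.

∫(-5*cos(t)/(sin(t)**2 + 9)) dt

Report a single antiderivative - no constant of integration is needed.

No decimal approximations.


Step 1. Substitute u = sin(t), turning ∫(-5*cos(t)/(sin(t)**2 + 9)) dt into ∫(-5/(u**2 + 9)) du: now ∫(-5/(u**2 + 9)) du.
Step 2. Evaluate the standard form: now -5*atan(u/3)/3.
Step 3. Substitute back u = sin(t): now -5*atan(sin(t)/3)/3.
Answer: -5*atan(sin(t)/3)/3.


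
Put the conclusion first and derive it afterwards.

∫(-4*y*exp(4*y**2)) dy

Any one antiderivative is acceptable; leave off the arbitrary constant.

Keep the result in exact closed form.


The answer is -exp(4*y**2)/2.
Step 1. Substitute u = y**2, turning ∫(-4*y*exp(4*y**2)) dy into ∫(-2*exp(4*u)) du: now ∫(-2*exp(4*u)) du.
Step 2. Evaluate the standard form: now -exp(4*u)/2.
Step 3. Substitute back u = y**2: now -exp(4*y**2)/2.
Answer: -exp(4*y**2)/2.


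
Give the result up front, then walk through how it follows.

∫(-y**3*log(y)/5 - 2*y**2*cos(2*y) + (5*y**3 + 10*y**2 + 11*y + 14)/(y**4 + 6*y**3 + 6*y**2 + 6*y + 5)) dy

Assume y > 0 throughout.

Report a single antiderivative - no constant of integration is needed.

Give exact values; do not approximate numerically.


The answer is -y**4*log(y)/20 + y**4/80 - y**2*sin(2*y) - y*cos(2*y) + log(y + 1) + 4*log(y + 5) + sin(2*y)/2 + atan(y).
Step 1. Rewrite: now ∫(-2*y**2*cos(2*y)) dy + ∫(-y**3*log(y)/5) dy + ∫((5*y**3 + 10*y**2 + 11*y + 14)/(y**4 + 6*y**3 + 6*y**2 + 6*y + 5)) dy.
Step 2. Integrate ∫(-2*y**2*cos(2*y)) dy by parts with u = y**2, dv = (-2*cos(2*y)) dy, so v = -sin(2*y): now -y**2*sin(2*y) + ∫(2*y*sin(2*y)) dy + ∫(-y**3*log(y)/5) dy + ∫((5*y**3 + 10*y**2 + 11*y + 14)/(y**4 + 6*y**3 + 6*y**2 + 6*y + 5)) dy.
Step 3. Integrate ∫(2*y*sin(2*y)) dy by parts with u = y, dv = (2*sin(2*y)) dy, so v = -cos(2*y): now -y**2*sin(2*y) - y*cos(2*y) + ∫(-y**3*log(y)/5) dy + ∫((5*y**3 + 10*y**2 + 11*y + 14)/(y**4 + 6*y**3 + 6*y**2 + 6*y + 5)) dy + ∫(cos(2*y)) dy.
Step 4. Evaluate the standard form: now -y**2*sin(2*y) - y*cos(2*y) + sin(2*y)/2 + ∫(-y**3*log(y)/5) dy + ∫((5*y**3 + 10*y**2 + 11*y + 14)/(y**4 + 6*y**3 + 6*y**2 + 6*y + 5)) dy.
Step 5. Integrate ∫(-y**3*log(y)/5) dy by parts with u = log(y), dv = (-y**3/5) dy, so v = -y**4/20 [assuming y > 0]: now -y**4*log(y)/20 - y**2*sin(2*y) - y*cos(2*y) + sin(2*y)/2 + ∫(y**3/20) dy + ∫((5*y**3 + 10*y**2 + 11*y + 14)/(y**4 + 6*y**3 + 6*y**2 + 6*y + 5)) dy.
Step 6. Evaluate the standard form: now -y**4*log(y)/20 + y**4/80 - y**2*sin(2*y) - y*cos(2*y) + sin(2*y)/2 + ∫((5*y**3 + 10*y**2 + 11*y + 14)/(y**4 + 6*y**3 + 6*y**2 + 6*y + 5)) dy.
Step 7. Decompose ∫((5*y**3 + 10*y**2 + 11*y + 14)/(y**4 + 6*y**3 + 6*y**2 + 6*y + 5)) dy by partial fractions, (5*y**3 + 10*y**2 + 11*y + 14)/(y**4 + 6*y**3 + 6*y**2 + 6*y + 5) = 1/(y**2 + 1) + 4/(y + 5) + 1/(y + 1): now -y**4*log(y)/20 + y**4/80 - y**2*sin(2*y) - y*cos(2*y) + sin(2*y)/2 + ∫(1/(y + 1)) dy + ∫(4/(y + 5)) dy + ∫(1/(y**2 + 1)) dy.
Step 8. Evaluate the standard form [assuming y > -5]: now -y**4*log(y)/20 + y**4/80 - y**2*sin(2*y) - y*cos(2*y) + 4*log(y + 5) + sin(2*y)/2 + ∫(1/(y + 1)) dy + ∫(1/(y**2 + 1)) dy.
Step 9. Evaluate the standard form [assuming y > -1]: now -y**4*log(y)/20 + y**4/80 - y**2*sin(2*y) - y*cos(2*y) + log(y + 1) + 4*log(y + 5) + sin(2*y)/2 + ∫(1/(y**2 + 1)) dy.
Step 10. Evaluate the standard form: now -y**4*log(y)/20 + y**4/80 - y**2*sin(2*y) - y*cos(2*y) + log(y + 1) + 4*log(y + 5) + sin(2*y)/2 + atan(y).
Answer: -y**4*log(y)/20 + y**4/80 - y**2*sin(2*y) - y*cos(2*y) + log(y + 1) + 4*log(y + 5) + sin(2*y)/2 + atan(y).


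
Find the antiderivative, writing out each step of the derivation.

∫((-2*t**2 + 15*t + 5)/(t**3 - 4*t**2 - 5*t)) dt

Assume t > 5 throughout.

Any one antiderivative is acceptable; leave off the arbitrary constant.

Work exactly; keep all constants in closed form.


Step 1. Decompose ∫((-2*t**2 + 15*t + 5)/(t**3 - 4*t**2 - 5*t)) dt by partial fractions, (-2*t**2 + 15*t + 5)/(t**3 - 4*t**2 - 5*t) = -2/(t + 1) + 1/(t - 5) - 1/t: now ∫(-1/t) dt + ∫(1/(t - 5)) dt + ∫(-2/(t + 1)) dt.
Step 2. Evaluate the standard form [assuming t > -1]: now -2*log(t + 1) + ∫(-1/t) dt + ∫(1/(t - 5)) dt.
Step 3. Evaluate the standard form [assuming t > 5]: now log(t - 5) - 2*log(t + 1) + ∫(-1/t) dt.
Step 4. Evaluate the standard form [assuming t > 0]: now -log(t) + log(t - 5) - 2*log(t + 1).
Answer: -log(t) + log(t - 5) - 2*log(t + 1).


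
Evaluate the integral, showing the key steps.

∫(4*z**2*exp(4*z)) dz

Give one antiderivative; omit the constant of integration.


Step 1. Integrate ∫(4*z**2*exp(4*z)) dz by parts with u = z**2, dv = (4*exp(4*z)) dz, so v = exp(4*z): now z**2*exp(4*z) + ∫(-2*z*exp(4*z)) dz.
Step 2. Integrate ∫(-2*z*exp(4*z)) dz by parts with u = z, dv = (-2*exp(4*z)) dz, so v = -exp(4*z)/2: now z**2*exp(4*z) - z*exp(4*z)/2 + ∫(exp(4*z)/2) dz.
Step 3. Evaluate the standard form: now z**2*exp(4*z) - z*exp(4*z)/2 + exp(4*z)/8.
Answer: z**2*exp(4*z) - z*exp(4*z)/2 + exp(4*z)/8.


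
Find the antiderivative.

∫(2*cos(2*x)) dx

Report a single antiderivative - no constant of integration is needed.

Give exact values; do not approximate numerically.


Answer: sin(2*x).


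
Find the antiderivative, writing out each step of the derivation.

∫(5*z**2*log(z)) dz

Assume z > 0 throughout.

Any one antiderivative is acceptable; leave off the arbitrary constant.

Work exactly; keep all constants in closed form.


Step 1. Integrate ∫(5*z**2*log(z)) dz by parts with u = log(z), dv = (5*z**2) dz, so v = 5*z**3/3 [assuming z > 0]: now 5*z**3*log(z)/3 + ∫(-5*z**2/3) dz.
Step 2. Evaluate the standard form: now 5*z**3*log(z)/3 - 5*z**3/9.
Answer: 5*z**3*log(z)/3 - 5*z**3/9.


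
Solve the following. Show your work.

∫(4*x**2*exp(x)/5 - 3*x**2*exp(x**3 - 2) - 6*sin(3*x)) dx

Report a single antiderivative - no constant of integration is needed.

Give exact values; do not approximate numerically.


Step 1. Rewrite: now ∫(4*x**2*exp(x)/5) dx + ∫(-3*x**2*exp(x**3 - 2)) dx + ∫(-6*sin(3*x)) dx.
Step 2. Substitute u = x**3 - 2, turning ∫(-3*x**2*exp(x**3 - 2)) dx into ∫(-exp(u)) du: now ∫(4*x**2*exp(x)/5) dx + ∫(-exp(u)) du + ∫(-6*sin(3*x)) dx.
Step 3. Evaluate the standard form: now -exp(u) + ∫(4*x**2*exp(x)/5) dx + ∫(-6*sin(3*x)) dx.
Step 4. Substitute back u = x**3 - 2: now -exp(x**3 - 2) + ∫(4*x**2*exp(x)/5) dx + ∫(-6*sin(3*x)) dx.
Step 5. Integrate ∫(4*x**2*exp(x)/5) dx by parts with u = x**2, dv = (4*exp(x)/5) dx, so v = 4*exp(x)/5: now 4*x**2*exp(x)/5 - exp(x**3 - 2) + ∫(-8*x*exp(x)/5) dx + ∫(-6*sin(3*x)) dx.
Step 6. Integrate ∫(-8*x*exp(x)/5) dx by parts with u = x, dv = (-8*exp(x)/5) dx, so v = -8*exp(x)/5: now 4*x**2*exp(x)/5 - 8*x*exp(x)/5 - exp(x**3 - 2) + ∫(8*exp(x)/5) dx + ∫(-6*sin(3*x)) dx.
Step 7. Evaluate the standard form: now 4*x**2*exp(x)/5 - 8*x*exp(x)/5 + 8*exp(x)/5 - exp(x**3 - 2) + ∫(-6*sin(3*x)) dx.
Step 8. Evaluate the standard form: now 4*x**2*exp(x)/5 - 8*x*exp(x)/5 + 8*exp(x)/5 - exp(x**3 - 2) + 2*cos(3*x).
Answer: 4*x**2*exp(x)/5 - 8*x*exp(x)/5 + 8*exp(x)/5 - exp(x**3 - 2) + 2*cos(3*x).


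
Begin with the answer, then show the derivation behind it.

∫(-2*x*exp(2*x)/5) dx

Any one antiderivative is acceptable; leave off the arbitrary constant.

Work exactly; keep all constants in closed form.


The answer is -x*exp(2*x)/5 + exp(2*x)/10.
Step 1. Integrate ∫(-2*x*exp(2*x)/5) dx by parts with u = x, dv = (-2*exp(2*x)/5) dx, so v = -exp(2*x)/5: now -x*exp(2*x)/5 + ∫(exp(2*x)/5) dx.
Step 2. Evaluate the standard form: now -x*exp(2*x)/5 + exp(2*x)/10.
Answer: -x*exp(2*x)/5 + exp(2*x)/10.


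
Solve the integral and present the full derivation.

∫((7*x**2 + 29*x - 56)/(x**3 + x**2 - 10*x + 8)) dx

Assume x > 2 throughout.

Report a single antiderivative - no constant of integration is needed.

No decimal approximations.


Step 1. Decompose ∫((7*x**2 + 29*x - 56)/(x**3 + x**2 - 10*x + 8)) dx by partial fractions, (7*x**2 + 29*x - 56)/(x**3 + x**2 - 10*x + 8) = -2/(x + 4) + 4/(x - 1) + 5/(x - 2): now ∫(5/(x - 2)) dx + ∫(4/(x - 1)) dx + ∫(-2/(x + 4)) dx.
Step 2. Evaluate the standard form [assuming x > -4]: now -2*log(x + 4) + ∫(5/(x - 2)) dx + ∫(4/(x - 1)) dx.
Step 3. Evaluate the standard form [assuming x > 1]: now 4*log(x - 1) - 2*log(x + 4) + ∫(5/(x - 2)) dx.
Step 4. Evaluate the standard form [assuming x > 2]: now 5*log(x - 2) + 4*log(x - 1) - 2*log(x + 4).
Answer: 5*log(x - 2) + 4*log(x - 1) - 2*log(x + 4).


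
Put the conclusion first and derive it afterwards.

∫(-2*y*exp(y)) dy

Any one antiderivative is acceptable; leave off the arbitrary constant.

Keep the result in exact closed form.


The answer is -2*y*exp(y) + 2*exp(y).
Step 1. Integrate ∫(-2*y*exp(y)) dy by parts with u = y, dv = (-2*exp(y)) dy, so v = -2*exp(y): now -2*y*exp(y) + ∫(2*exp(y)) dy.
Step 2. Evaluate the standard form: now -2*y*exp(y) + 2*exp(y).
Answer: -2*y*exp(y) + 2*exp(y).


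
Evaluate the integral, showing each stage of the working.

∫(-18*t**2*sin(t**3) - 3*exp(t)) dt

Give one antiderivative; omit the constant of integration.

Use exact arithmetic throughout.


Step 1. Rewrite: now ∫(-18*t**2*sin(t**3)) dt + ∫(-3*exp(t)) dt.
Step 2. Evaluate the standard form: now -3*exp(t) + ∫(-18*t**2*sin(t**3)) dt.
Step 3. Substitute u = t**3, turning ∫(-18*t**2*sin(t**3)) dt into ∫(-6*sin(u)) du: now -3*exp(t) + ∫(-6*sin(u)) du.
Step 4. Evaluate the standard form: now -3*exp(t) + 6*cos(u).
Step 5. Substitute back u = t**3: now -3*exp(t) + 6*cos(t**3).
Answer: -3*exp(t) + 6*cos(t**3).


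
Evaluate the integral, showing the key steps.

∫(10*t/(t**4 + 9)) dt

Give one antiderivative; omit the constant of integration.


Step 1. Substitute u = t**2, turning ∫(10*t/(t**4 + 9)) dt into ∫(5/(u**2 + 9)) du: now ∫(5/(u**2 + 9)) du.
Step 2. Evaluate the standard form: now 5*atan(u/3)/3.
Step 3. Substitute back u = t**2: now 5*atan(t**2/3)/3.
Answer: 5*atan(t**2/3)/3.


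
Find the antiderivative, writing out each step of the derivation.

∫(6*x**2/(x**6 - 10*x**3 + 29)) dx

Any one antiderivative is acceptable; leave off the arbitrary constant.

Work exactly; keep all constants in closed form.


Step 1. Substitute u = x**3 - 5, turning ∫(6*x**2/(x**6 - 10*x**3 + 29)) dx into ∫(2/(u**2 + 4)) du: now ∫(2/(u**2 + 4)) du.
Step 2. Evaluate the standard form: now atan(u/2).
Step 3. Substitute back u = x**3 - 5: now atan(x**3/2 - 5/2).
Answer: atan(x**3/2 - 5/2).


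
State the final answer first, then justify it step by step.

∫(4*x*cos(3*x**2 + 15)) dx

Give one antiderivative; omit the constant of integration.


The answer is 2*sin(3*x**2 + 15)/3.
Step 1. Substitute u = x**2 + 5, turning ∫(4*x*cos(3*x**2 + 15)) dx into ∫(2*cos(3*u)) du: now ∫(2*cos(3*u)) du.
Step 2. Evaluate the standard form: now 2*sin(3*u)/3.
Step 3. Substitute back u = x**2 + 5: now 2*sin(3*x**2 + 15)/3.
Answer: 2*sin(3*x**2 + 15)/3.


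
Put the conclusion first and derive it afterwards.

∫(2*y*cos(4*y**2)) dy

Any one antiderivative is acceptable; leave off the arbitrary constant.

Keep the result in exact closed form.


The answer is sin(4*y**2)/4.
Step 1. Substitute u = y**2, turning ∫(2*y*cos(4*y**2)) dy into ∫(cos(4*u)) du: now ∫(cos(4*u)) du.
Step 2. Evaluate the standard form: now sin(4*u)/4.
Step 3. Substitute back u = y**2: now sin(4*y**2)/4.
Answer: sin(4*y**2)/4.


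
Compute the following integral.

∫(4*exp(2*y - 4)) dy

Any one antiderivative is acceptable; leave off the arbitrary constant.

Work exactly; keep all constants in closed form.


Answer: 2*exp(2*y - 4).


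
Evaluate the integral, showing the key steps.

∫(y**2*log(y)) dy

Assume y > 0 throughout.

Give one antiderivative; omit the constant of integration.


Step 1. Integrate ∫(y**2*log(y)) dy by parts with u = log(y), dv = (y**2) dy, so v = y**3/3 [assuming y > 0]: now y**3*log(y)/3 + ∫(-y**2/3) dy.
Step 2. Evaluate the standard form: now y**3*log(y)/3 - y**3/9.
Answer: y**3*log(y)/3 - y**3/9.


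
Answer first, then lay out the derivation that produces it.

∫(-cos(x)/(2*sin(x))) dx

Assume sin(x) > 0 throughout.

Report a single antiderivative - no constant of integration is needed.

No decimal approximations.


The answer is -log(sin(x))/2.
Step 1. Substitute u = sin(x), turning ∫(-cos(x)/(2*sin(x))) dx into ∫(-1/(2*u)) du: now ∫(-1/(2*u)) du.
Step 2. Evaluate the standard form [assuming u > 0]: now -log(u)/2.
Step 3. Substitute back u = sin(x): now -log(sin(x))/2.
Answer: -log(sin(x))/2.


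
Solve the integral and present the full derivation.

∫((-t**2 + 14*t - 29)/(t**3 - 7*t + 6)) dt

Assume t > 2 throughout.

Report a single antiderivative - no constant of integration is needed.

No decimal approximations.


Step 1. Decompose ∫((-t**2 + 14*t - 29)/(t**3 - 7*t + 6)) dt by partial fractions, (-t**2 + 14*t - 29)/(t**3 - 7*t + 6) = -4/(t + 3) + 4/(t - 1) - 1/(t - 2): now ∫(-1/(t - 2)) dt + ∫(4/(t - 1)) dt + ∫(-4/(t + 3)) dt.
Step 2. Evaluate the standard form [assuming t > 2]: now -log(t - 2) + ∫(4/(t - 1)) dt + ∫(-4/(t + 3)) dt.
Step 3. Evaluate the standard form [assuming t > 1]: now -log(t - 2) + 4*log(t - 1) + ∫(-4/(t + 3)) dt.
Step 4. Evaluate the standard form [assuming t > -3]: now -log(t - 2) + 4*log(t - 1) - 4*log(t + 3).
Answer: -log(t - 2) + 4*log(t - 1) - 4*log(t + 3).


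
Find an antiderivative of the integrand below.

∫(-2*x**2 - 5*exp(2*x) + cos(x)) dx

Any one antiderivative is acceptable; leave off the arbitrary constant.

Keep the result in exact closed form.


Answer: -2*x**3/3 - 5*exp(2*x)/2 + sin(x).


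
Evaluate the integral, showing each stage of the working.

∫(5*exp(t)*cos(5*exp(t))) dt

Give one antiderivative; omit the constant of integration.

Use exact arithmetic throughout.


Step 1. Substitute u = exp(t), turning ∫(5*exp(t)*cos(5*exp(t))) dt into ∫(5*cos(5*u)) du: now ∫(5*cos(5*u)) du.
Step 2. Evaluate the standard form: now sin(5*u).
Step 3. Substitute back u = exp(t): now sin(5*exp(t)).
Answer: sin(5*exp(t)).


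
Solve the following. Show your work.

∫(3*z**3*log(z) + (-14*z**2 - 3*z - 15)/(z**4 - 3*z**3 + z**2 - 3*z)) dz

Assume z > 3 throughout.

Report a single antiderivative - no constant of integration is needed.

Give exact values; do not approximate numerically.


Step 1. Rewrite: now ∫(3*z**3*log(z)) dz + ∫((-14*z**2 - 3*z - 15)/(z**4 - 3*z**3 + z**2 - 3*z)) dz.
Step 2. Integrate ∫(3*z**3*log(z)) dz by parts with u = log(z), dv = (3*z**3) dz, so v = 3*z**4/4 [assuming z > 0]: now 3*z**4*log(z)/4 + ∫(-3*z**3/4) dz + ∫((-14*z**2 - 3*z - 15)/(z**4 - 3*z**3 + z**2 - 3*z)) dz.
Step 3. Evaluate the standard form: now 3*z**4*log(z)/4 - 3*z**4/16 + ∫((-14*z**2 - 3*z - 15)/(z**4 - 3*z**3 + z**2 - 3*z)) dz.
Step 4. Decompose ∫((-14*z**2 - 3*z - 15)/(z**4 - 3*z**3 + z**2 - 3*z)) dz by partial fractions, (-14*z**2 - 3*z - 15)/(z**4 - 3*z**3 + z**2 - 3*z) = 1/(z**2 + 1) - 5/(z - 3) + 5/z: now 3*z**4*log(z)/4 - 3*z**4/16 + ∫(5/z) dz + ∫(-5/(z - 3)) dz + ∫(1/(z**2 + 1)) dz.
Step 5. Evaluate the standard form [assuming z > 0]: now 3*z**4*log(z)/4 - 3*z**4/16 + 5*log(z) + ∫(-5/(z - 3)) dz + ∫(1/(z**2 + 1)) dz.
Step 6. Evaluate the standard form [assuming z > 3]: now 3*z**4*log(z)/4 - 3*z**4/16 + 5*log(z) - 5*log(z - 3) + ∫(1/(z**2 + 1)) dz.
Step 7. Evaluate the standard form: now 3*z**4*log(z)/4 - 3*z**4/16 + 5*log(z) - 5*log(z - 3) + atan(z).
Answer: 3*z**4*log(z)/4 - 3*z**4/16 + 5*log(z) - 5*log(z - 3) + atan(z).


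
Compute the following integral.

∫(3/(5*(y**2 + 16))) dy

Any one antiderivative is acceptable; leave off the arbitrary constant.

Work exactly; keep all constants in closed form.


Answer: 3*atan(y/4)/20.
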